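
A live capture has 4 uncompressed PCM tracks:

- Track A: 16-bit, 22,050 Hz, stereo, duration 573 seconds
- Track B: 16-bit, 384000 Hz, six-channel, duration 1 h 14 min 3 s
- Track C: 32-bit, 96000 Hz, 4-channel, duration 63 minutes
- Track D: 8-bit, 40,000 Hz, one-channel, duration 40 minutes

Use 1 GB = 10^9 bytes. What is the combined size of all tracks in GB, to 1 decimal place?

Track A: 22,050 × 573 × 2 × 2 = 50,538,600 bytes.
Track B: 1 h 14 min 3 s = 4,443 s; 384,000 × 4,443 × 2 × 6 = 20,473,344,000 bytes.
Track C: 63 minutes = 3,780 s; 96,000 × 3,780 × 4 × 4 = 5,806,080,000 bytes.
Track D: 40 minutes = 2,400 s; 40,000 × 2,400 × 1 × 1 = 96,000,000 bytes.
Total = 26,425,962,600 bytes = 26.4 GB.

26.4 GB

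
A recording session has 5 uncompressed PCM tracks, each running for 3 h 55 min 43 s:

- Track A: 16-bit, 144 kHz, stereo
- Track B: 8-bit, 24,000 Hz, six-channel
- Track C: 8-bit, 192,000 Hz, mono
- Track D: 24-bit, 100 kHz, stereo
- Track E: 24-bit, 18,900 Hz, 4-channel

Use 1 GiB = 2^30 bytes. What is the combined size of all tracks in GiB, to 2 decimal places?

3 h 55 min 43 s = 14,143 s.
Track A: 144,000 × 14,143 × 2 × 2 = 8,146,368,000 bytes.
Track B: 24,000 × 14,143 × 1 × 6 = 2,036,592,000 bytes.
Track C: 192,000 × 14,143 × 1 × 1 = 2,715,456,000 bytes.
Track D: 100,000 × 14,143 × 3 × 2 = 8,485,800,000 bytes.
Track E: 18,900 × 14,143 × 3 × 4 = 3,207,632,400 bytes.
Total = 24,591,848,400 bytes = 22.90 GiB.

22.90 GiB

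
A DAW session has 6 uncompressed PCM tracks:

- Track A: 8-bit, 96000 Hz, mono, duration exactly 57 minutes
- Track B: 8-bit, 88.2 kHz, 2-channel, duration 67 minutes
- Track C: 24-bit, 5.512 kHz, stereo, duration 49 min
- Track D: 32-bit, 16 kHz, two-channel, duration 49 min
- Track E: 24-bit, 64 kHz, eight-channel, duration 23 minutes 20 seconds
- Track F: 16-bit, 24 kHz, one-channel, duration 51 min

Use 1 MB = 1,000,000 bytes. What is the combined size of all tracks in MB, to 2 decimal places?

Track A: exactly 57 minutes = 3,420 s; 96,000 × 3,420 × 1 × 1 = 328,320,000 bytes.
Track B: 67 minutes = 4,020 s; 88,200 × 4,020 × 1 × 2 = 709,128,000 bytes.
Track C: 49 min = 2,940 s; 5,512 × 2,940 × 3 × 2 = 97,231,680 bytes.
Track D: 49 min = 2,940 s; 16,000 × 2,940 × 4 × 2 = 376,320,000 bytes.
Track E: 23 minutes 20 seconds = 1,400 s; 64,000 × 1,400 × 3 × 8 = 2,150,400,000 bytes.
Track F: 51 min = 3,060 s; 24,000 × 3,060 × 2 × 1 = 146,880,000 bytes.
Total = 3,808,279,680 bytes = 3808.28 MB.

3808.28 MB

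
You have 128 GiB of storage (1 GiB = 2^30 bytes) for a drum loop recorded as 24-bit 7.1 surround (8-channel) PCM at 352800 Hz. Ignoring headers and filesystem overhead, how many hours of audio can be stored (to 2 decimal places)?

4.51 hours

Uncompressed byte rate = 352,800 × 3 × 8 = 8,467,200 bytes/s.
Capacity = 128 × 1,073,741,824 = 137,438,953,472 bytes.
137,438,953,472 / 8,467,200 ≈ 16231.92 s → 4.51 hours.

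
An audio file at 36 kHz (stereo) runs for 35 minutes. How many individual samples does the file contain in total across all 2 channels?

151,200,000 samples

35 minutes = 2,100 s.
36,000 × 2,100 s × 2 ch = 151,200,000 samples.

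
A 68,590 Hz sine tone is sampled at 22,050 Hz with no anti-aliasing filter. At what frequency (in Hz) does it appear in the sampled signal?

2,440 Hz

Nyquist = 22,050/2 = 11,025 Hz; 68,590 Hz exceeds it.
Alias = |68,590 − 3×22,050| = |68,590 − 66,150| = 2,440 Hz.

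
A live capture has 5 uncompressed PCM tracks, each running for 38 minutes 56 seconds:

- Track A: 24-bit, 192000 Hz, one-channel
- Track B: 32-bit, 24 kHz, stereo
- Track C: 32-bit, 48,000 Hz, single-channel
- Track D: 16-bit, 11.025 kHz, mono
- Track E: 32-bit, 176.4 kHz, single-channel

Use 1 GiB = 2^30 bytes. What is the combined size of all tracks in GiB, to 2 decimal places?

38 minutes 56 seconds = 2,336 s.
Track A: 192,000 × 2,336 × 3 × 1 = 1,345,536,000 bytes.
Track B: 24,000 × 2,336 × 4 × 2 = 448,512,000 bytes.
Track C: 48,000 × 2,336 × 4 × 1 = 448,512,000 bytes.
Track D: 11,025 × 2,336 × 2 × 1 = 51,508,800 bytes.
Track E: 176,400 × 2,336 × 4 × 1 = 1,648,281,600 bytes.
Total = 3,942,350,400 bytes = 3.67 GiB.

3.67 GiB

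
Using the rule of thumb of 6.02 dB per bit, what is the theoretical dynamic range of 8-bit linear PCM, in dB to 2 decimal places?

48.16 dB

8 × 6.02 = 48.16 dB.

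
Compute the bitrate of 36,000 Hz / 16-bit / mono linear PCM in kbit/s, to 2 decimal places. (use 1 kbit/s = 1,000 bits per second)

Bit rate = 36,000 × 16 × 1 = 576,000 bits/s.
= 576.00 kbit/s.

576.00 kbit/s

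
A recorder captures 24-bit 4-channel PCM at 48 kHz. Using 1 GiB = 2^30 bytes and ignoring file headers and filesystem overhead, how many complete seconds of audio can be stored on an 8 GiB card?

14,913 seconds

Uncompressed byte rate = 48,000 × 3 × 4 = 576,000 bytes/s.
Capacity = 8 × 1,073,741,824 = 8,589,934,592 bytes.
8,589,934,592 / 576,000 ≈ 14913.08 s → 14,913 seconds.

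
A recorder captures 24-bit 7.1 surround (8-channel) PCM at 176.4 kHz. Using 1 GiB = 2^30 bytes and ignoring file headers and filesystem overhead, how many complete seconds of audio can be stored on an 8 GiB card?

2,028 seconds

Uncompressed byte rate = 176,400 × 3 × 8 = 4,233,600 bytes/s.
Capacity = 8 × 1,073,741,824 = 8,589,934,592 bytes.
8,589,934,592 / 4,233,600 ≈ 2028.99 s → 2,028 seconds.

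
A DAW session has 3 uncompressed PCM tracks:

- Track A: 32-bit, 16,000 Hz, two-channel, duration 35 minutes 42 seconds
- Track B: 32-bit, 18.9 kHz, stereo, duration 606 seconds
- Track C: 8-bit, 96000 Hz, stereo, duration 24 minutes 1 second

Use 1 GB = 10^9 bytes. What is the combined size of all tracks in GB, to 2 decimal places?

0.64 GB

Track A: 35 minutes 42 seconds = 2,142 s; 16,000 × 2,142 × 4 × 2 = 274,176,000 bytes.
Track B: 18,900 × 606 × 4 × 2 = 91,627,200 bytes.
Track C: 24 minutes 1 second = 1,441 s; 96,000 × 1,441 × 1 × 2 = 276,672,000 bytes.
Total = 642,475,200 bytes = 0.64 GB.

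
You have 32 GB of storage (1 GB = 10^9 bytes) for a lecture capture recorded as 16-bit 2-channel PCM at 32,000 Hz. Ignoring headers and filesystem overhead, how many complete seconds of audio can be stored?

Uncompressed byte rate = 32,000 × 2 × 2 = 128,000 bytes/s.
Capacity = 32 × 1,000,000,000 = 32,000,000,000 bytes.
32,000,000,000 / 128,000 ≈ 250000 s → 250,000 seconds.

250,000 seconds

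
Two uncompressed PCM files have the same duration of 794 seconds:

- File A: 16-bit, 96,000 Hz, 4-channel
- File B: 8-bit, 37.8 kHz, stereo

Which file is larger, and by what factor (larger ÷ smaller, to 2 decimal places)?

File A: 96,000 × 2 × 4 = 768,000 bytes/s.
File B: 37,800 × 1 × 2 = 75,600 bytes/s.
File A is larger; ratio = 609,792,000 / 60,026,400 = 10.16.

File A, by a factor of 10.16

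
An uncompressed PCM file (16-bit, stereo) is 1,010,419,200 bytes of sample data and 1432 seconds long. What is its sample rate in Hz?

176,400 Hz

Bytes = sample_rate × seconds × bytes_per_sample × channels.
sample_rate = 1,010,419,200 / (1,432 × 2 × 2) = 1,010,419,200 / 5,728 = 176,400 Hz.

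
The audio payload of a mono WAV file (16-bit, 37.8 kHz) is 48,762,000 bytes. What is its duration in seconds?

Byte rate = 37,800 × 2 × 1 = 75,600 bytes/s.
Duration = 48,762,000 / 75,600 = 645 s.

645 seconds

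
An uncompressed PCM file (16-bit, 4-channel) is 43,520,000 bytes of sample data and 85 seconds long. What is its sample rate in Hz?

Bytes = sample_rate × seconds × bytes_per_sample × channels.
sample_rate = 43,520,000 / (85 × 2 × 4) = 43,520,000 / 680 = 64,000 Hz.

64,000 Hz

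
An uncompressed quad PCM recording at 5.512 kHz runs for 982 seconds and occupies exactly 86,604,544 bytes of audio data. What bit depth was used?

32 bits

Bytes per sample = 86,604,544 / (5,512 × 982 × 4) = 86,604,544 / 21,651,136 = 4.
Bit depth = 4 × 8 = 32 bits.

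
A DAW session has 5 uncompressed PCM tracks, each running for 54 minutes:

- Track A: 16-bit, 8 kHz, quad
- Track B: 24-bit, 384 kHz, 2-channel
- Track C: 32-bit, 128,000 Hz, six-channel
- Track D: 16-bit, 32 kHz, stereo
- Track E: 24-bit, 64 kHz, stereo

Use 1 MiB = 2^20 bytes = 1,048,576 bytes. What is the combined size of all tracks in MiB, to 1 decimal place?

54 minutes = 3,240 s.
Track A: 8,000 × 3,240 × 2 × 4 = 207,360,000 bytes.
Track B: 384,000 × 3,240 × 3 × 2 = 7,464,960,000 bytes.
Track C: 128,000 × 3,240 × 4 × 6 = 9,953,280,000 bytes.
Track D: 32,000 × 3,240 × 2 × 2 = 414,720,000 bytes.
Track E: 64,000 × 3,240 × 3 × 2 = 1,244,160,000 bytes.
Total = 19,284,480,000 bytes = 18391.1 MiB.

18391.1 MiB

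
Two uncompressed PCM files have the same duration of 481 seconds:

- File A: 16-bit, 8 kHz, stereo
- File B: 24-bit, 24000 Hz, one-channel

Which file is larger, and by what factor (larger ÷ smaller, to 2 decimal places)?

File B, by a factor of 2.25

File A: 8,000 × 2 × 2 = 32,000 bytes/s.
File B: 24,000 × 3 × 1 = 72,000 bytes/s.
File B is larger; ratio = 34,632,000 / 15,392,000 = 2.25.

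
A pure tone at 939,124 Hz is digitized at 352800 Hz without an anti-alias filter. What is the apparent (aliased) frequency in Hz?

Nyquist = 352,800/2 = 176,400 Hz; 939,124 Hz exceeds it.
Alias = |939,124 − 3×352,800| = |939,124 − 1,058,400| = 119,276 Hz.

119,276 Hz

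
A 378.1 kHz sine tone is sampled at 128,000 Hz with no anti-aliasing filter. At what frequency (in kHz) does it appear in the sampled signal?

5.9 kHz

Nyquist = 128,000/2 = 64,000 Hz; 378,100 Hz exceeds it.
Alias = |378,100 − 3×128,000| = |378,100 − 384,000| = 5,900 Hz = 5.9 kHz.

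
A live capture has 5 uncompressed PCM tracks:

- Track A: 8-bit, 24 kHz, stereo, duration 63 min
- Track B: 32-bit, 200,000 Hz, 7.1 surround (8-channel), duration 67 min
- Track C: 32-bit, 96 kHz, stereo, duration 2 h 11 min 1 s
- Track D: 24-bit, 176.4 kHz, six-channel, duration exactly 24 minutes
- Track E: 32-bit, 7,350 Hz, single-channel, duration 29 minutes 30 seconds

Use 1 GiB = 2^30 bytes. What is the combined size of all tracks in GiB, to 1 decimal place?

34.1 GiB

Track A: 63 min = 3,780 s; 24,000 × 3,780 × 1 × 2 = 181,440,000 bytes.
Track B: 67 min = 4,020 s; 200,000 × 4,020 × 4 × 8 = 25,728,000,000 bytes.
Track C: 2 h 11 min 1 s = 7,861 s; 96,000 × 7,861 × 4 × 2 = 6,037,248,000 bytes.
Track D: exactly 24 minutes = 1,440 s; 176,400 × 1,440 × 3 × 6 = 4,572,288,000 bytes.
Track E: 29 minutes 30 seconds = 1,770 s; 7,350 × 1,770 × 4 × 1 = 52,038,000 bytes.
Total = 36,571,014,000 bytes = 34.1 GiB.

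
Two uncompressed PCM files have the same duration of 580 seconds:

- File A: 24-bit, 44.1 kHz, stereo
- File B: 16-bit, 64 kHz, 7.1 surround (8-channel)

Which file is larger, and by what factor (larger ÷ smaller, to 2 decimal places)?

File B, by a factor of 3.87

File A: 44,100 × 3 × 2 = 264,600 bytes/s.
File B: 64,000 × 2 × 8 = 1,024,000 bytes/s.
File B is larger; ratio = 593,920,000 / 153,468,000 = 3.87.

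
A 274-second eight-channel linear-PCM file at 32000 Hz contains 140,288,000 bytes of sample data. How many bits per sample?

Bytes per sample = 140,288,000 / (32,000 × 274 × 8) = 140,288,000 / 70,144,000 = 2.
Bit depth = 2 × 8 = 16 bits.

16 bits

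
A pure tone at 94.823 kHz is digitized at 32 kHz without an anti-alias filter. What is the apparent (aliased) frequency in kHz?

Nyquist = 32,000/2 = 16,000 Hz; 94,823 Hz exceeds it.
Alias = |94,823 − 3×32,000| = |94,823 − 96,000| = 1,177 Hz = 1.177 kHz.

1.177 kHz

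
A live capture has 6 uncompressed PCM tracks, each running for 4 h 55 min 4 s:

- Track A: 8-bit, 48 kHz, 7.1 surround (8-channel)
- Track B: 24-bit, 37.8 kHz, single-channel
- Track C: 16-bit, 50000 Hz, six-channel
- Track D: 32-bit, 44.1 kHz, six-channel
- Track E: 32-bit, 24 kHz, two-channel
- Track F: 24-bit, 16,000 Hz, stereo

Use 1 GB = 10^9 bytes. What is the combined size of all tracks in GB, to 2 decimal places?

43.27 GB

4 h 55 min 4 s = 17,704 s.
Track A: 48,000 × 17,704 × 1 × 8 = 6,798,336,000 bytes.
Track B: 37,800 × 17,704 × 3 × 1 = 2,007,633,600 bytes.
Track C: 50,000 × 17,704 × 2 × 6 = 10,622,400,000 bytes.
Track D: 44,100 × 17,704 × 4 × 6 = 18,737,913,600 bytes.
Track E: 24,000 × 17,704 × 4 × 2 = 3,399,168,000 bytes.
Track F: 16,000 × 17,704 × 3 × 2 = 1,699,584,000 bytes.
Total = 43,265,035,200 bytes = 43.27 GB.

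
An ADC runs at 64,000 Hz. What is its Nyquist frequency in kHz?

Nyquist frequency = sample rate / 2 = 64,000 / 2 = 32 kHz.

32 kHz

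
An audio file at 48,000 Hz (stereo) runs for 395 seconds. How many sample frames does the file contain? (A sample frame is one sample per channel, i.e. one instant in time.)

48,000 samples/s × 395 s = 18,960,000 frames.

18,960,000 sample frames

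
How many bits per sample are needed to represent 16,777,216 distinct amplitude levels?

log2(16,777,216) = 24.

24 bits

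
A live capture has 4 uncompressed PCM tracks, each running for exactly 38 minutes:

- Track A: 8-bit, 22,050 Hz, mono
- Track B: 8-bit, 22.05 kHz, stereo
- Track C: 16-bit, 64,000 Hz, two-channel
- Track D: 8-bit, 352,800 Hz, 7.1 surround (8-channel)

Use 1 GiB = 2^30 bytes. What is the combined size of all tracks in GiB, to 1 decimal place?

6.7 GiB

exactly 38 minutes = 2,280 s.
Track A: 22,050 × 2,280 × 1 × 1 = 50,274,000 bytes.
Track B: 22,050 × 2,280 × 1 × 2 = 100,548,000 bytes.
Track C: 64,000 × 2,280 × 2 × 2 = 583,680,000 bytes.
Track D: 352,800 × 2,280 × 1 × 8 = 6,435,072,000 bytes.
Total = 7,169,574,000 bytes = 6.7 GiB.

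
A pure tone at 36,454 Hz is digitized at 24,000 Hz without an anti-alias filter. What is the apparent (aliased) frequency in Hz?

11,546 Hz

Nyquist = 24,000/2 = 12,000 Hz; 36,454 Hz exceeds it.
Alias = |36,454 − 2×24,000| = |36,454 − 48,000| = 11,546 Hz.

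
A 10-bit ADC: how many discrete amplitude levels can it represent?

2^10 = 1,024.

1,024 levels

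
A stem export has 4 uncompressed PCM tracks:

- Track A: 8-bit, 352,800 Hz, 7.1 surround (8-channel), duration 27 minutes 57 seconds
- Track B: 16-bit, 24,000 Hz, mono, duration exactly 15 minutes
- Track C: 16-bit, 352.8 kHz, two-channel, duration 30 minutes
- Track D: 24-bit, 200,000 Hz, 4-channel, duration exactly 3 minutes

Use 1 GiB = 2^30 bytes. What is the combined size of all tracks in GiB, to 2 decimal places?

Track A: 27 minutes 57 seconds = 1,677 s; 352,800 × 1,677 × 1 × 8 = 4,733,164,800 bytes.
Track B: exactly 15 minutes = 900 s; 24,000 × 900 × 2 × 1 = 43,200,000 bytes.
Track C: 30 minutes = 1,800 s; 352,800 × 1,800 × 2 × 2 = 2,540,160,000 bytes.
Track D: exactly 3 minutes = 180 s; 200,000 × 180 × 3 × 4 = 432,000,000 bytes.
Total = 7,748,524,800 bytes = 7.22 GiB.

7.22 GiB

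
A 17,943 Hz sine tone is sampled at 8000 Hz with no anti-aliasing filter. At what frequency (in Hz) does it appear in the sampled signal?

1,943 Hz

Nyquist = 8,000/2 = 4,000 Hz; 17,943 Hz exceeds it.
Alias = |17,943 − 2×8,000| = |17,943 − 16,000| = 1,943 Hz.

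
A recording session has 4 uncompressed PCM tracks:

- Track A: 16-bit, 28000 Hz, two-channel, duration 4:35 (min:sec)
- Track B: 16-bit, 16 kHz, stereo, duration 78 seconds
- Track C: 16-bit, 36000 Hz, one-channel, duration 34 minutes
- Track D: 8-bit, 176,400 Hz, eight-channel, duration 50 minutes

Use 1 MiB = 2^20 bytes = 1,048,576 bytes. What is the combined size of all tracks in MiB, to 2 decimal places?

4211.69 MiB

Track A: 4:35 (min:sec) = 275 s; 28,000 × 275 × 2 × 2 = 30,800,000 bytes.
Track B: 16,000 × 78 × 2 × 2 = 4,992,000 bytes.
Track C: 34 minutes = 2,040 s; 36,000 × 2,040 × 2 × 1 = 146,880,000 bytes.
Track D: 50 minutes = 3,000 s; 176,400 × 3,000 × 1 × 8 = 4,233,600,000 bytes.
Total = 4,416,272,000 bytes = 4211.69 MiB.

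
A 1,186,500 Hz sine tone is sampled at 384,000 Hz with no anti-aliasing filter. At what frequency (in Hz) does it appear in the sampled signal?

34,500 Hz

Nyquist = 384,000/2 = 192,000 Hz; 1,186,500 Hz exceeds it.
Alias = |1,186,500 − 3×384,000| = |1,186,500 − 1,152,000| = 34,500 Hz.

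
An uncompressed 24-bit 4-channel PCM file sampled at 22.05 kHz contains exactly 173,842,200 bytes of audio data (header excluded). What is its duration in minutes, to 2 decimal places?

10.95 minutes

Byte rate = 22,050 × 3 × 4 = 264,600 bytes/s.
Duration = 173,842,200 / 264,600 = 657 s.
657 s / 60 = 10.95 minutes.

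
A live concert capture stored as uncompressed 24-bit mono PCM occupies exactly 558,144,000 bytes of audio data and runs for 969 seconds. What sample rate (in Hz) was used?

192,000 Hz

Bytes = sample_rate × seconds × bytes_per_sample × channels.
sample_rate = 558,144,000 / (969 × 3 × 1) = 558,144,000 / 2,907 = 192,000 Hz.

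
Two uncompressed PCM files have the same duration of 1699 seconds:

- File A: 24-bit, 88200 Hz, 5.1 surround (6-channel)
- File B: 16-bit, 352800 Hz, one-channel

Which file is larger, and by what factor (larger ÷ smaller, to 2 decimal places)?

File A, by a factor of 2.25

File A: 88,200 × 3 × 6 = 1,587,600 bytes/s.
File B: 352,800 × 2 × 1 = 705,600 bytes/s.
File A is larger; ratio = 2,697,332,400 / 1,198,814,400 = 2.25.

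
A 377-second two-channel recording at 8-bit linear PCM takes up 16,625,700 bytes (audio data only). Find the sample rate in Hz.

22,050 Hz

Bytes = sample_rate × seconds × bytes_per_sample × channels.
sample_rate = 16,625,700 / (377 × 1 × 2) = 16,625,700 / 754 = 22,050 Hz.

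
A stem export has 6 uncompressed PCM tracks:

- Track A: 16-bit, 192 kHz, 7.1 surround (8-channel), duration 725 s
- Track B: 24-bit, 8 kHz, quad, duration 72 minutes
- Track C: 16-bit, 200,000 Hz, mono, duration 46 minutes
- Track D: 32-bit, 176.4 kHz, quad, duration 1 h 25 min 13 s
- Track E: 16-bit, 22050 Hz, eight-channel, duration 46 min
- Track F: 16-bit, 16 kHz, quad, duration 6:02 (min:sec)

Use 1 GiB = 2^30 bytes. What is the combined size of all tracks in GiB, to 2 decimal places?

Track A: 192,000 × 725 × 2 × 8 = 2,227,200,000 bytes.
Track B: 72 minutes = 4,320 s; 8,000 × 4,320 × 3 × 4 = 414,720,000 bytes.
Track C: 46 minutes = 2,760 s; 200,000 × 2,760 × 2 × 1 = 1,104,000,000 bytes.
Track D: 1 h 25 min 13 s = 5,113 s; 176,400 × 5,113 × 4 × 4 = 14,430,931,200 bytes.
Track E: 46 min = 2,760 s; 22,050 × 2,760 × 2 × 8 = 973,728,000 bytes.
Track F: 6:02 (min:sec) = 362 s; 16,000 × 362 × 2 × 4 = 46,336,000 bytes.
Total = 19,196,915,200 bytes = 17.88 GiB.

17.88 GiB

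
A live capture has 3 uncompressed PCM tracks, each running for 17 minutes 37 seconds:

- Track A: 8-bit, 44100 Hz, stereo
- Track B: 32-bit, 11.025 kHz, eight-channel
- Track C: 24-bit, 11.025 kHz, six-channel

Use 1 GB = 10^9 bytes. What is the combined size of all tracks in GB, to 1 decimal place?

17 minutes 37 seconds = 1,057 s.
Track A: 44,100 × 1,057 × 1 × 2 = 93,227,400 bytes.
Track B: 11,025 × 1,057 × 4 × 8 = 372,909,600 bytes.
Track C: 11,025 × 1,057 × 3 × 6 = 209,761,650 bytes.
Total = 675,898,650 bytes = 0.7 GB.

0.7 GB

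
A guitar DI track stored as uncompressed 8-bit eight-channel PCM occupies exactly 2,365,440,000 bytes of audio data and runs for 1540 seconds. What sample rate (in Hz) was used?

Bytes = sample_rate × seconds × bytes_per_sample × channels.
sample_rate = 2,365,440,000 / (1,540 × 1 × 8) = 2,365,440,000 / 12,320 = 192,000 Hz.

192,000 Hz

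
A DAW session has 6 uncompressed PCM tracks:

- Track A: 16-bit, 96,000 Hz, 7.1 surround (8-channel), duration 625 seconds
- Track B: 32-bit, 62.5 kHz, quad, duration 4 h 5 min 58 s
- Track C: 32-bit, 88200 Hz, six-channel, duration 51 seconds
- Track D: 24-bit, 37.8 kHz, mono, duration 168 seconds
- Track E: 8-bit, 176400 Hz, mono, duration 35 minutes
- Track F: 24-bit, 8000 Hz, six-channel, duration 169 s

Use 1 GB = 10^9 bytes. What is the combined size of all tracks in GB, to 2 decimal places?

16.24 GB

Track A: 96,000 × 625 × 2 × 8 = 960,000,000 bytes.
Track B: 4 h 5 min 58 s = 14,758 s; 62,500 × 14,758 × 4 × 4 = 14,758,000,000 bytes.
Track C: 88,200 × 51 × 4 × 6 = 107,956,800 bytes.
Track D: 37,800 × 168 × 3 × 1 = 19,051,200 bytes.
Track E: 35 minutes = 2,100 s; 176,400 × 2,100 × 1 × 1 = 370,440,000 bytes.
Track F: 8,000 × 169 × 3 × 6 = 24,336,000 bytes.
Total = 16,239,784,000 bytes = 16.24 GB.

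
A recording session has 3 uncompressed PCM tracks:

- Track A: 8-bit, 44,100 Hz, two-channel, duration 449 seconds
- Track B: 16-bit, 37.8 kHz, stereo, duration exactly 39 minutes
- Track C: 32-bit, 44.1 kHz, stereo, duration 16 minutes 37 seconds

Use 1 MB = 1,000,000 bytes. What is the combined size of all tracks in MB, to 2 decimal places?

745.15 MB

Track A: 44,100 × 449 × 1 × 2 = 39,601,800 bytes.
Track B: exactly 39 minutes = 2,340 s; 37,800 × 2,340 × 2 × 2 = 353,808,000 bytes.
Track C: 16 minutes 37 seconds = 997 s; 44,100 × 997 × 4 × 2 = 351,741,600 bytes.
Total = 745,151,400 bytes = 745.15 MB.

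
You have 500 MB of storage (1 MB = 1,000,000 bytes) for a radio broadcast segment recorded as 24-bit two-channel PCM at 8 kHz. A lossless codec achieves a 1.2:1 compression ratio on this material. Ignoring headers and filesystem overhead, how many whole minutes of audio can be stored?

Uncompressed byte rate = 8,000 × 3 × 2 = 48,000 bytes/s.
After 1.2:1 compression, effective rate ≈ 40000 bytes/s.
Capacity = 500 × 1,000,000 = 500,000,000 bytes.
500,000,000 / effective rate ≈ 12500 s → 208 minutes.

208 minutes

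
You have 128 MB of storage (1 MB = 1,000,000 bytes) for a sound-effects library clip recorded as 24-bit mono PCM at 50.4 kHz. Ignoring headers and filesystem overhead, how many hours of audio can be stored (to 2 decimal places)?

0.24 hours

Uncompressed byte rate = 50,400 × 3 × 1 = 151,200 bytes/s.
Capacity = 128 × 1,000,000 = 128,000,000 bytes.
128,000,000 / 151,200 ≈ 846.56 s → 0.24 hours.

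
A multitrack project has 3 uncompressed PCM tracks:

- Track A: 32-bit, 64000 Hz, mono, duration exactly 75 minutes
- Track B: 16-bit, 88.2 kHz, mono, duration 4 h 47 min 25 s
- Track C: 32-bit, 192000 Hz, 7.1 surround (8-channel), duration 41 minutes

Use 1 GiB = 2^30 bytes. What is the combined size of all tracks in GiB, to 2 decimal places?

17.98 GiB

Track A: exactly 75 minutes = 4,500 s; 64,000 × 4,500 × 4 × 1 = 1,152,000,000 bytes.
Track B: 4 h 47 min 25 s = 17,245 s; 88,200 × 17,245 × 2 × 1 = 3,042,018,000 bytes.
Track C: 41 minutes = 2,460 s; 192,000 × 2,460 × 4 × 8 = 15,114,240,000 bytes.
Total = 19,308,258,000 bytes = 17.98 GiB.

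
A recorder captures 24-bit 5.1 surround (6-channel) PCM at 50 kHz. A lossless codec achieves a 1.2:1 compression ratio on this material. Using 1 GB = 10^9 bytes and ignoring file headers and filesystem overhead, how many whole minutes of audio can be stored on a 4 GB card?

Uncompressed byte rate = 50,000 × 3 × 6 = 900,000 bytes/s.
After 1.2:1 compression, effective rate ≈ 750000 bytes/s.
Capacity = 4 × 1,000,000,000 = 4,000,000,000 bytes.
4,000,000,000 / effective rate ≈ 5333.33 s → 88 minutes.

88 minutes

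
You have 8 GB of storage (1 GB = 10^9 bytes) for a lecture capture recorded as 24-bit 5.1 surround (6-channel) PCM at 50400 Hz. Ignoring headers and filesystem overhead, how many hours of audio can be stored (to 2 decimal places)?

2.45 hours

Uncompressed byte rate = 50,400 × 3 × 6 = 907,200 bytes/s.
Capacity = 8 × 1,000,000,000 = 8,000,000,000 bytes.
8,000,000,000 / 907,200 ≈ 8818.34 s → 2.45 hours.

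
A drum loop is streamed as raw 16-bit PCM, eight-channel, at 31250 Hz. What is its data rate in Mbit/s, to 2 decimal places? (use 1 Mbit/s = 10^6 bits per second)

Bit rate = 31,250 × 16 × 8 = 4,000,000 bits/s.
= 4.00 Mbit/s.

4.00 Mbit/s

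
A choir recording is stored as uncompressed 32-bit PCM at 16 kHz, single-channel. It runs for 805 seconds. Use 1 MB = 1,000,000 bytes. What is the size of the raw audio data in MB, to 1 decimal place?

51.5 MB

Bytes = 16,000 samples/s × 805 s × 4 bytes/sample × 1 ch = 51,520,000 bytes.
51,520,000 / 1,000,000 = 51.5 MB.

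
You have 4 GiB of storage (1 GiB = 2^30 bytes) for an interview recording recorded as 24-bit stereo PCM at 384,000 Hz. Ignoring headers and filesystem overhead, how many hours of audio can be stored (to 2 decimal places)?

0.52 hours

Uncompressed byte rate = 384,000 × 3 × 2 = 2,304,000 bytes/s.
Capacity = 4 × 1,073,741,824 = 4,294,967,296 bytes.
4,294,967,296 / 2,304,000 ≈ 1864.14 s → 0.52 hours.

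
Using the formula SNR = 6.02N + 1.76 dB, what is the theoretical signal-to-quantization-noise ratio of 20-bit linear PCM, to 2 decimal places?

122.16 dB

6.02 × 20 + 1.76 = 122.16 dB.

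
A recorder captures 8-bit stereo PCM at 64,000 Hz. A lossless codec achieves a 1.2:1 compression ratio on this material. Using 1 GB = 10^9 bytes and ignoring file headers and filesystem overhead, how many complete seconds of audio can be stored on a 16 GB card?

Uncompressed byte rate = 64,000 × 1 × 2 = 128,000 bytes/s.
After 1.2:1 compression, effective rate ≈ 106666.67 bytes/s.
Capacity = 16 × 1,000,000,000 = 16,000,000,000 bytes.
16,000,000,000 / effective rate ≈ 150000 s → 150,000 seconds.

150,000 seconds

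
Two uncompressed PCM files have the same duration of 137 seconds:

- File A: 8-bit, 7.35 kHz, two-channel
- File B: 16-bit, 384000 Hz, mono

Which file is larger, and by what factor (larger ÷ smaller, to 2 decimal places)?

File B, by a factor of 52.24

File A: 7,350 × 1 × 2 = 14,700 bytes/s.
File B: 384,000 × 2 × 1 = 768,000 bytes/s.
File B is larger; ratio = 105,216,000 / 2,013,900 = 52.24.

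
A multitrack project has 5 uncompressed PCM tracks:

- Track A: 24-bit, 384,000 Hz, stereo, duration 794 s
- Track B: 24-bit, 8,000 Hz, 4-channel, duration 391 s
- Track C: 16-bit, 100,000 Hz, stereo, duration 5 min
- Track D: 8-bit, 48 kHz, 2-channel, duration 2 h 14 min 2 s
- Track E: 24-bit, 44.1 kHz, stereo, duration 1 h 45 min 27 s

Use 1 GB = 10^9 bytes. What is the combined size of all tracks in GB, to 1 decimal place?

Track A: 384,000 × 794 × 3 × 2 = 1,829,376,000 bytes.
Track B: 8,000 × 391 × 3 × 4 = 37,536,000 bytes.
Track C: 5 min = 300 s; 100,000 × 300 × 2 × 2 = 120,000,000 bytes.
Track D: 2 h 14 min 2 s = 8,042 s; 48,000 × 8,042 × 1 × 2 = 772,032,000 bytes.
Track E: 1 h 45 min 27 s = 6,327 s; 44,100 × 6,327 × 3 × 2 = 1,674,124,200 bytes.
Total = 4,433,068,200 bytes = 4.4 GB.

4.4 GB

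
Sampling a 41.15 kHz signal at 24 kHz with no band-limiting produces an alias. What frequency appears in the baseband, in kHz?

Nyquist = 24,000/2 = 12,000 Hz; 41,150 Hz exceeds it.
Alias = |41,150 − 2×24,000| = |41,150 − 48,000| = 6,850 Hz = 6.85 kHz.

6.85 kHz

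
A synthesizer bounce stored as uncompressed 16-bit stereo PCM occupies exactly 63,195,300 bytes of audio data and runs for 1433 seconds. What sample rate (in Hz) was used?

Bytes = sample_rate × seconds × bytes_per_sample × channels.
sample_rate = 63,195,300 / (1,433 × 2 × 2) = 63,195,300 / 5,732 = 11,025 Hz.

11,025 Hz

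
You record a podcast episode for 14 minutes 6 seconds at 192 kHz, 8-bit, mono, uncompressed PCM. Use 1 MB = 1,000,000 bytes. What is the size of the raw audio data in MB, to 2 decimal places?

Duration = 14 minutes 6 seconds = 846 s.
Bytes = 192,000 samples/s × 846 s × 1 bytes/sample × 1 ch = 162,432,000 bytes.
162,432,000 / 1,000,000 = 162.43 MB.

162.43 MB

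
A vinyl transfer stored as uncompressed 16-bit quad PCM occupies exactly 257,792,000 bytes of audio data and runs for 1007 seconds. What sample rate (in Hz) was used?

Bytes = sample_rate × seconds × bytes_per_sample × channels.
sample_rate = 257,792,000 / (1,007 × 2 × 4) = 257,792,000 / 8,056 = 32,000 Hz.

32,000 Hz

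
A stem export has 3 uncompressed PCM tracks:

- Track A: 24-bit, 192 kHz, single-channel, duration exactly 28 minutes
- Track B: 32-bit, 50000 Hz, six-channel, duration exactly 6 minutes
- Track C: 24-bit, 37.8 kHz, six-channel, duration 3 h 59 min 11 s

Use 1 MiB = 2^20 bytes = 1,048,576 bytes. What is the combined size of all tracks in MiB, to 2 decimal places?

10646.92 MiB

Track A: exactly 28 minutes = 1,680 s; 192,000 × 1,680 × 3 × 1 = 967,680,000 bytes.
Track B: exactly 6 minutes = 360 s; 50,000 × 360 × 4 × 6 = 432,000,000 bytes.
Track C: 3 h 59 min 11 s = 14,351 s; 37,800 × 14,351 × 3 × 6 = 9,764,420,400 bytes.
Total = 11,164,100,400 bytes = 10646.92 MiB.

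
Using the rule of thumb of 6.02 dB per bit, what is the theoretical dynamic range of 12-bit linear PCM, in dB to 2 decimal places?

12 × 6.02 = 72.24 dB.

72.24 dB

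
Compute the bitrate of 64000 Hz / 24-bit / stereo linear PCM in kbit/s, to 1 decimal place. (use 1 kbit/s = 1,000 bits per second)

Bit rate = 64,000 × 24 × 2 = 3,072,000 bits/s.
= 3072.0 kbit/s.

3072.0 kbit/s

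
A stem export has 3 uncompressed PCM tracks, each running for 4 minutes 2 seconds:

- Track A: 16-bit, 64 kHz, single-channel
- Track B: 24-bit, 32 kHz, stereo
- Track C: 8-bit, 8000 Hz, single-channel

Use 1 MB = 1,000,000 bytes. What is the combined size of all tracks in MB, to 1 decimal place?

4 minutes 2 seconds = 242 s.
Track A: 64,000 × 242 × 2 × 1 = 30,976,000 bytes.
Track B: 32,000 × 242 × 3 × 2 = 46,464,000 bytes.
Track C: 8,000 × 242 × 1 × 1 = 1,936,000 bytes.
Total = 79,376,000 bytes = 79.4 MB.

79.4 MB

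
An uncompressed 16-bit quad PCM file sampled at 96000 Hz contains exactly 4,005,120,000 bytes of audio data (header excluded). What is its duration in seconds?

Byte rate = 96,000 × 2 × 4 = 768,000 bytes/s.
Duration = 4,005,120,000 / 768,000 = 5,215 s.

5,215 seconds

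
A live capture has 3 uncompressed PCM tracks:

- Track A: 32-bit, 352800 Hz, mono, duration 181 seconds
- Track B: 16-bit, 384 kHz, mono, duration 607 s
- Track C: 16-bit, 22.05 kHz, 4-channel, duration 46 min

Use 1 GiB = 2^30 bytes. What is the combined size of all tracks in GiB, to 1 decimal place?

1.1 GiB

Track A: 352,800 × 181 × 4 × 1 = 255,427,200 bytes.
Track B: 384,000 × 607 × 2 × 1 = 466,176,000 bytes.
Track C: 46 min = 2,760 s; 22,050 × 2,760 × 2 × 4 = 486,864,000 bytes.
Total = 1,208,467,200 bytes = 1.1 GiB.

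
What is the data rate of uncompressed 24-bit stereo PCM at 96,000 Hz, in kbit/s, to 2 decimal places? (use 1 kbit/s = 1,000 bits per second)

4608.00 kbit/s

Bit rate = 96,000 × 24 × 2 = 4,608,000 bits/s.
= 4608.00 kbit/s.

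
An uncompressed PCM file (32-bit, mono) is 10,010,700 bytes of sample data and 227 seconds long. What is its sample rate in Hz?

11,025 Hz

Bytes = sample_rate × seconds × bytes_per_sample × channels.
sample_rate = 10,010,700 / (227 × 4 × 1) = 10,010,700 / 908 = 11,025 Hz.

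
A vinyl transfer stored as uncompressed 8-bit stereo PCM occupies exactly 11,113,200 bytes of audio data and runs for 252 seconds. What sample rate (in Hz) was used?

22,050 Hz

Bytes = sample_rate × seconds × bytes_per_sample × channels.
sample_rate = 11,113,200 / (252 × 1 × 2) = 11,113,200 / 504 = 22,050 Hz.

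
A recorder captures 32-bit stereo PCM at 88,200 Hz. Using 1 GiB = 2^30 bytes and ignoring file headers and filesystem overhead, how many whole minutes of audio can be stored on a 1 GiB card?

Uncompressed byte rate = 88,200 × 4 × 2 = 705,600 bytes/s.
Capacity = 1 × 1,073,741,824 = 1,073,741,824 bytes.
1,073,741,824 / 705,600 ≈ 1521.74 s → 25 minutes.

25 minutes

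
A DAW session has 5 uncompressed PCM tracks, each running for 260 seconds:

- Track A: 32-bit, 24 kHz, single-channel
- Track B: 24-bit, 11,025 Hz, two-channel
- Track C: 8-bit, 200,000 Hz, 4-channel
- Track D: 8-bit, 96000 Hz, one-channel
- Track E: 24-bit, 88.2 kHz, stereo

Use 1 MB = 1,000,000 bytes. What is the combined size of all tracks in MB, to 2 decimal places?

Track A: 24,000 × 260 × 4 × 1 = 24,960,000 bytes.
Track B: 11,025 × 260 × 3 × 2 = 17,199,000 bytes.
Track C: 200,000 × 260 × 1 × 4 = 208,000,000 bytes.
Track D: 96,000 × 260 × 1 × 1 = 24,960,000 bytes.
Track E: 88,200 × 260 × 3 × 2 = 137,592,000 bytes.
Total = 412,711,000 bytes = 412.71 MB.

412.71 MB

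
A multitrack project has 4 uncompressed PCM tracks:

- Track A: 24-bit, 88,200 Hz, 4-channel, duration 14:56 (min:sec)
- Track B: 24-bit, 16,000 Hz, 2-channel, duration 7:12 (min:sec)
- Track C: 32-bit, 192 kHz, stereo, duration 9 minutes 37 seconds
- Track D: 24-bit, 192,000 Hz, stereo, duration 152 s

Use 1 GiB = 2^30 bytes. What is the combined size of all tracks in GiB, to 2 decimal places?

1.91 GiB

Track A: 14:56 (min:sec) = 896 s; 88,200 × 896 × 3 × 4 = 948,326,400 bytes.
Track B: 7:12 (min:sec) = 432 s; 16,000 × 432 × 3 × 2 = 41,472,000 bytes.
Track C: 9 minutes 37 seconds = 577 s; 192,000 × 577 × 4 × 2 = 886,272,000 bytes.
Track D: 192,000 × 152 × 3 × 2 = 175,104,000 bytes.
Total = 2,051,174,400 bytes = 1.91 GiB.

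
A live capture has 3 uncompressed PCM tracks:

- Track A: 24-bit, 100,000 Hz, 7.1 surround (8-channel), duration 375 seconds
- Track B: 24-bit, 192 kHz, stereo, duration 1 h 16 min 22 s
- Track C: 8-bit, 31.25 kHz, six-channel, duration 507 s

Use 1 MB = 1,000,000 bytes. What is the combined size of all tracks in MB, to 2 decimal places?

6273.53 MB

Track A: 100,000 × 375 × 3 × 8 = 900,000,000 bytes.
Track B: 1 h 16 min 22 s = 4,582 s; 192,000 × 4,582 × 3 × 2 = 5,278,464,000 bytes.
Track C: 31,250 × 507 × 1 × 6 = 95,062,500 bytes.
Total = 6,273,526,500 bytes = 6273.53 MB.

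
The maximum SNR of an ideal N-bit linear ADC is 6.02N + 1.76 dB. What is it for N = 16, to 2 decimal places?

6.02 × 16 + 1.76 = 98.08 dB.

98.08 dB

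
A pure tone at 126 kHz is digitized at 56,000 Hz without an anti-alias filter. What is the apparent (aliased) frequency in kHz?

14 kHz

Nyquist = 56,000/2 = 28,000 Hz; 126,000 Hz exceeds it.
Alias = |126,000 − 2×56,000| = |126,000 − 112,000| = 14,000 Hz = 14 kHz.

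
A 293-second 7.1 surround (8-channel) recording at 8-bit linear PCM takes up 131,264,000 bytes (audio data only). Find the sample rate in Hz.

56,000 Hz

Bytes = sample_rate × seconds × bytes_per_sample × channels.
sample_rate = 131,264,000 / (293 × 1 × 8) = 131,264,000 / 2,344 = 56,000 Hz.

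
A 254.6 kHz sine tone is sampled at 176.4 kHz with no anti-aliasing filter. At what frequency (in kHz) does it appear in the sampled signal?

78.2 kHz

Nyquist = 176,400/2 = 88,200 Hz; 254,600 Hz exceeds it.
Alias = |254,600 − 1×176,400| = |254,600 − 176,400| = 78,200 Hz = 78.2 kHz.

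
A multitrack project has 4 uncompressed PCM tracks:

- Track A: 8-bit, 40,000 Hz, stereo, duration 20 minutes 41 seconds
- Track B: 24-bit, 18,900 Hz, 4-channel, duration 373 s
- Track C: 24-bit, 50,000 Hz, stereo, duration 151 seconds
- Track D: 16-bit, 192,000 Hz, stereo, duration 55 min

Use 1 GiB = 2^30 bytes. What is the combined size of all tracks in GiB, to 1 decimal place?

2.6 GiB

Track A: 20 minutes 41 seconds = 1,241 s; 40,000 × 1,241 × 1 × 2 = 99,280,000 bytes.
Track B: 18,900 × 373 × 3 × 4 = 84,596,400 bytes.
Track C: 50,000 × 151 × 3 × 2 = 45,300,000 bytes.
Track D: 55 min = 3,300 s; 192,000 × 3,300 × 2 × 2 = 2,534,400,000 bytes.
Total = 2,763,576,400 bytes = 2.6 GiB.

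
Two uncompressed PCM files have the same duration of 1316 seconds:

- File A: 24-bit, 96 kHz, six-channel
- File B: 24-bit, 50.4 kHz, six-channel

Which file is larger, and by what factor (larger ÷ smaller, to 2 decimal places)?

File A, by a factor of 1.90

File A: 96,000 × 3 × 6 = 1,728,000 bytes/s.
File B: 50,400 × 3 × 6 = 907,200 bytes/s.
File A is larger; ratio = 2,274,048,000 / 1,193,875,200 = 1.90.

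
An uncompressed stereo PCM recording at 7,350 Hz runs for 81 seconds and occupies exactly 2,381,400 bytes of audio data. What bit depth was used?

Bytes per sample = 2,381,400 / (7,350 × 81 × 2) = 2,381,400 / 1,190,700 = 2.
Bit depth = 2 × 8 = 16 bits.

16 bits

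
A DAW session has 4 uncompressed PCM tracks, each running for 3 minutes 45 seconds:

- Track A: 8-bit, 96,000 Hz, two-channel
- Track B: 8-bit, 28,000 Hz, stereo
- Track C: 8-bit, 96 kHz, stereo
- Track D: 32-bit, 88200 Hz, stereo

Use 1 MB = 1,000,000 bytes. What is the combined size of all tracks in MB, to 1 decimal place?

257.8 MB

3 minutes 45 seconds = 225 s.
Track A: 96,000 × 225 × 1 × 2 = 43,200,000 bytes.
Track B: 28,000 × 225 × 1 × 2 = 12,600,000 bytes.
Track C: 96,000 × 225 × 1 × 2 = 43,200,000 bytes.
Track D: 88,200 × 225 × 4 × 2 = 158,760,000 bytes.
Total = 257,760,000 bytes = 257.8 MB.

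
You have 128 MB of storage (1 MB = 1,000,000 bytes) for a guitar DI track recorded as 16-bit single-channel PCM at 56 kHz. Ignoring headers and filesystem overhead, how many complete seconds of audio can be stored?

Uncompressed byte rate = 56,000 × 2 × 1 = 112,000 bytes/s.
Capacity = 128 × 1,000,000 = 128,000,000 bytes.
128,000,000 / 112,000 ≈ 1142.86 s → 1,142 seconds.

1,142 seconds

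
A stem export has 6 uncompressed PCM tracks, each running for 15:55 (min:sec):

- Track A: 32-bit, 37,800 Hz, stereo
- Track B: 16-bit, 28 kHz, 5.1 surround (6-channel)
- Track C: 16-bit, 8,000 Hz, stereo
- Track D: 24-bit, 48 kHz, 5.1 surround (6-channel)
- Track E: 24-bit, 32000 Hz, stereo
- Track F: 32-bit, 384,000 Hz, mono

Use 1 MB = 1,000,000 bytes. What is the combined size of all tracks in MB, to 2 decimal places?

3115.59 MB

15:55 (min:sec) = 955 s.
Track A: 37,800 × 955 × 4 × 2 = 288,792,000 bytes.
Track B: 28,000 × 955 × 2 × 6 = 320,880,000 bytes.
Track C: 8,000 × 955 × 2 × 2 = 30,560,000 bytes.
Track D: 48,000 × 955 × 3 × 6 = 825,120,000 bytes.
Track E: 32,000 × 955 × 3 × 2 = 183,360,000 bytes.
Track F: 384,000 × 955 × 4 × 1 = 1,466,880,000 bytes.
Total = 3,115,592,000 bytes = 3115.59 MB.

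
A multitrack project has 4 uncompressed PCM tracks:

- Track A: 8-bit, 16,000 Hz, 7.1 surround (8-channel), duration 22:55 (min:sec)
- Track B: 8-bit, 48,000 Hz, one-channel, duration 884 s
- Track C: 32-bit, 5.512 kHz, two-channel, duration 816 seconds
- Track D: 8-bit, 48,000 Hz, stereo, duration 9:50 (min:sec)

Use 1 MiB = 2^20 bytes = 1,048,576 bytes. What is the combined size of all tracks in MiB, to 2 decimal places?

296.64 MiB

Track A: 22:55 (min:sec) = 1,375 s; 16,000 × 1,375 × 1 × 8 = 176,000,000 bytes.
Track B: 48,000 × 884 × 1 × 1 = 42,432,000 bytes.
Track C: 5,512 × 816 × 4 × 2 = 35,982,336 bytes.
Track D: 9:50 (min:sec) = 590 s; 48,000 × 590 × 1 × 2 = 56,640,000 bytes.
Total = 311,054,336 bytes = 296.64 MiB.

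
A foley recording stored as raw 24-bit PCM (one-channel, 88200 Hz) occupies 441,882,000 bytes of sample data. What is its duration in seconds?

Byte rate = 88,200 × 3 × 1 = 264,600 bytes/s.
Duration = 441,882,000 / 264,600 = 1,670 s.

1,670 seconds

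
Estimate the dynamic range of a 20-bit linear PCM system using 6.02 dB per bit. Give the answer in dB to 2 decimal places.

20 × 6.02 = 120.40 dB.

120.40 dB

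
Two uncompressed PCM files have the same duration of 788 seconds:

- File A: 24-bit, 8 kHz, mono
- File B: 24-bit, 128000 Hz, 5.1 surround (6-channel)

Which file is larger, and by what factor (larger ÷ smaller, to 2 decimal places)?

File A: 8,000 × 3 × 1 = 24,000 bytes/s.
File B: 128,000 × 3 × 6 = 2,304,000 bytes/s.
File B is larger; ratio = 1,815,552,000 / 18,912,000 = 96.00.

File B, by a factor of 96.00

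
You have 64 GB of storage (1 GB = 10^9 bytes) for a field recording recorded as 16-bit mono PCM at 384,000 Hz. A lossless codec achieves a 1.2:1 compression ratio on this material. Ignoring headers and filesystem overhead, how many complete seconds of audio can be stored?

100,000 seconds

Uncompressed byte rate = 384,000 × 2 × 1 = 768,000 bytes/s.
After 1.2:1 compression, effective rate ≈ 640000 bytes/s.
Capacity = 64 × 1,000,000,000 = 64,000,000,000 bytes.
64,000,000,000 / effective rate ≈ 100000 s → 100,000 seconds.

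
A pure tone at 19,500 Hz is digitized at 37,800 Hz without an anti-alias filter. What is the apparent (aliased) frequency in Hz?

18,300 Hz

Nyquist = 37,800/2 = 18,900 Hz; 19,500 Hz exceeds it.
Alias = |19,500 − 1×37,800| = |19,500 − 37,800| = 18,300 Hz.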